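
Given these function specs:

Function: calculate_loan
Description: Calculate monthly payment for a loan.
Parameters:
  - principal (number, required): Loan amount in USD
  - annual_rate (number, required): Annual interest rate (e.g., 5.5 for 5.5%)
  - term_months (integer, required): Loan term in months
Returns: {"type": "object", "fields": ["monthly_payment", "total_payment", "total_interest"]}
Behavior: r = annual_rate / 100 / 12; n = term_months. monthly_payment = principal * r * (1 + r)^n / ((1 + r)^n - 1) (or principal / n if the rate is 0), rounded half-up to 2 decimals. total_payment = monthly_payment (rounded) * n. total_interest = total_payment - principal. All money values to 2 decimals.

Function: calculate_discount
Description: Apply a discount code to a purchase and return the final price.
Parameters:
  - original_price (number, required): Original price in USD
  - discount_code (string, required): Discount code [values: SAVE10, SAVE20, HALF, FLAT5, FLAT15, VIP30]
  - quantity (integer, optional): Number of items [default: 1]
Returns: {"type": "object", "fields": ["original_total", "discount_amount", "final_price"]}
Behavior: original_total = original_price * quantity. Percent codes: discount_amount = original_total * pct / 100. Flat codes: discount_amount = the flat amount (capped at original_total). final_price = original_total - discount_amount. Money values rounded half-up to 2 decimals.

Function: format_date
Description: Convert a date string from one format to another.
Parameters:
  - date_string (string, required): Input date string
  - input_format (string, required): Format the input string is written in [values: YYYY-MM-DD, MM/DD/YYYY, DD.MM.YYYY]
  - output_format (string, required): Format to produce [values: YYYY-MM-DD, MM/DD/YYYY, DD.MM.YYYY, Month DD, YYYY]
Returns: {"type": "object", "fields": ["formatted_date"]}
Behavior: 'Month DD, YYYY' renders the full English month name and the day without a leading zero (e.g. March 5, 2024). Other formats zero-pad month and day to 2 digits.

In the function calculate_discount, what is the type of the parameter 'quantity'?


The calculate_discount spec declares:
  - quantity (integer, optional): Number of items [default: 1]
Type:
integer


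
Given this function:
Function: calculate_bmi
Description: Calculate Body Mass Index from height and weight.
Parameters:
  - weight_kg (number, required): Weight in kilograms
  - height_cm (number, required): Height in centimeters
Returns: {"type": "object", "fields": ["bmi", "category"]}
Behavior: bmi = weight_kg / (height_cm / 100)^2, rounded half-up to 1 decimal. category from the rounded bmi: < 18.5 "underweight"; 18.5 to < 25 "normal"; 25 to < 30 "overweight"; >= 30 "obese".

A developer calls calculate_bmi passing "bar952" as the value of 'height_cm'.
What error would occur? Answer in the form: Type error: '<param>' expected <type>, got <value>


Spec: 'height_cm' is declared as number; "bar952" is a string.
Type error: 'height_cm' expected number, got "bar952"


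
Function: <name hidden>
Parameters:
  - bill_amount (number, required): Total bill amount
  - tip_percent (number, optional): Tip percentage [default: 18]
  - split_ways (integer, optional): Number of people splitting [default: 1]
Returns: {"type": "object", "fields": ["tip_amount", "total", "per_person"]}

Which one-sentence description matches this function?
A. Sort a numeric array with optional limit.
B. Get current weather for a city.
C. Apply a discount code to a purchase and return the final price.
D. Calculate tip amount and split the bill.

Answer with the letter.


Parameters bill_amount, tip_percent, split_ways and return ["tip_amount", "total", "per_person"] fit: Calculate tip amount and split the bill.
D


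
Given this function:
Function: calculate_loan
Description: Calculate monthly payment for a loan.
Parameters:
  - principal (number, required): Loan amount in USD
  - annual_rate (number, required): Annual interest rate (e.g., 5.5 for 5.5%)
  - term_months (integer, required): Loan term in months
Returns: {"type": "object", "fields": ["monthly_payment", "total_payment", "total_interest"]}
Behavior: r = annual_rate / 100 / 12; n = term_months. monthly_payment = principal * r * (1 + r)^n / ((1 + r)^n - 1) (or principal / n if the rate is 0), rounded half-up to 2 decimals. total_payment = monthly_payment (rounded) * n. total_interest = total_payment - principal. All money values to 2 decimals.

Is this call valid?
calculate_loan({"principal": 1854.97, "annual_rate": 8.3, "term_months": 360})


Checking all required parameters present and types match... All valid.
Valid


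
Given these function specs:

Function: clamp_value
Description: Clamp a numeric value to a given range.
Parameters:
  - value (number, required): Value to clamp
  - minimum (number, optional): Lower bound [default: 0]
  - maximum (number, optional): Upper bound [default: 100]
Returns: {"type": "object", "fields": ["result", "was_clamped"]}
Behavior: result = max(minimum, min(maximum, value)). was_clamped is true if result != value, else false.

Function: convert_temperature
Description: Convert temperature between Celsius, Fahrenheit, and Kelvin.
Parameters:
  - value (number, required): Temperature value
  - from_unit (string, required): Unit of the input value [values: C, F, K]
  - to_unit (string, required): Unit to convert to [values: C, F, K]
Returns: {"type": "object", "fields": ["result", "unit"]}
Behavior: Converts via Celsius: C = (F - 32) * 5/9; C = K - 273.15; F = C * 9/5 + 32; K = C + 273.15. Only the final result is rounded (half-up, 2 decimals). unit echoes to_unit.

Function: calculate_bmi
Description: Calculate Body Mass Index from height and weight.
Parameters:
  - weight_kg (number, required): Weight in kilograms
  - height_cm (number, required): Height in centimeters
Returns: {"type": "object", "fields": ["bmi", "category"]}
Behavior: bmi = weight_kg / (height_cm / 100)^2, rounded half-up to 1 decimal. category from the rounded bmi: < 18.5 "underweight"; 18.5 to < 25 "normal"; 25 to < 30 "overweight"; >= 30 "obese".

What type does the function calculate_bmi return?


The calculate_bmi spec declares Returns: {"type": "object", "fields": ["bmi", "category"]}
Type:
object


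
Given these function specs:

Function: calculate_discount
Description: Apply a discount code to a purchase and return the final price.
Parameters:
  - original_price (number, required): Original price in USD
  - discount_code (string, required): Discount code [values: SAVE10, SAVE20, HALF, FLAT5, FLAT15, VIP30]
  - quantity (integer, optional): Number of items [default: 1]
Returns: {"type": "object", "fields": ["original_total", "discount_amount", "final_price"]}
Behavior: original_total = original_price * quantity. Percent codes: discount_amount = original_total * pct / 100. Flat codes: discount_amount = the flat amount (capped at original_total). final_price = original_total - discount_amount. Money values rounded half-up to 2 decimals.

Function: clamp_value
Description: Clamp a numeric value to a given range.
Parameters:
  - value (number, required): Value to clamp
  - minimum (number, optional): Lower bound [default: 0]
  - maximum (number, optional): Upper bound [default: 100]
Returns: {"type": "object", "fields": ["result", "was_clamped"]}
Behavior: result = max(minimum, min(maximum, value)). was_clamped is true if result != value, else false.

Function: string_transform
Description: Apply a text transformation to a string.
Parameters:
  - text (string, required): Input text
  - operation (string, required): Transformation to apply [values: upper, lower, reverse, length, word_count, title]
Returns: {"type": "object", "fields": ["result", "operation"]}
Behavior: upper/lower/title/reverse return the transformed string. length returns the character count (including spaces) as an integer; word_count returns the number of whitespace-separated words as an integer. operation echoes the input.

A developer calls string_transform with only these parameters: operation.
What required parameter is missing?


Required parameters: text, operation
Provided: operation
Missing: text
text


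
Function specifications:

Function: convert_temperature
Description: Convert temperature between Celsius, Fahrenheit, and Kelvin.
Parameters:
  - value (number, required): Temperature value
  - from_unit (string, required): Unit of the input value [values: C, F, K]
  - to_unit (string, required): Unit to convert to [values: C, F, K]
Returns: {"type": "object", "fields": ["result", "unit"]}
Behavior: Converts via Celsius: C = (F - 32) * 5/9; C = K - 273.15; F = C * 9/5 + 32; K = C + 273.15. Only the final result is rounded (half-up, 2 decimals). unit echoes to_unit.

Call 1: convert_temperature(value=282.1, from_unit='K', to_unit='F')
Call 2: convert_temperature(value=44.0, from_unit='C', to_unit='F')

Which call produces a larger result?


Call 1:
  To C: 282.1 - 273.15 = 8.95
  To F: 8.95 * 9/5 + 32 = 48.11
  Round to 2 decimals: 48.11
  -> 48.11 F
Call 2:
  Input already in C: 44
  To F: 44 * 9/5 + 32 = 111.2
  Round to 2 decimals: 111.2
  -> 111.2 F
Call 2 (111.2 F)


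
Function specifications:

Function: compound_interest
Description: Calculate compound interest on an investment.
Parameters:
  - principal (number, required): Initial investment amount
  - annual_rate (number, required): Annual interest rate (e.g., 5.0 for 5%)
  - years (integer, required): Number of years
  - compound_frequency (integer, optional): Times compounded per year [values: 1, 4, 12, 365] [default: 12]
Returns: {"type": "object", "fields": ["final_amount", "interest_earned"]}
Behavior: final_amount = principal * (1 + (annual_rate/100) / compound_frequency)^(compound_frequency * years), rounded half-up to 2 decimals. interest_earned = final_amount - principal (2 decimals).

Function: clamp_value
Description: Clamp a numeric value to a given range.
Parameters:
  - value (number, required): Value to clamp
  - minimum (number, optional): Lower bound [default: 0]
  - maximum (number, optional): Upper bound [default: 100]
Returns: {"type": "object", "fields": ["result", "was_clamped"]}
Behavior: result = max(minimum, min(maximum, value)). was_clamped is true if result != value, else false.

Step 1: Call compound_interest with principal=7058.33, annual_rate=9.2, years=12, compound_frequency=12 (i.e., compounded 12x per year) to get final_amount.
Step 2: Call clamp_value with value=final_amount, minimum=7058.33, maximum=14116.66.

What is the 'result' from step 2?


Step 1: compound_interest
  rate per period = 9.2/100/12 = 0.007666666667 (keep full precision); periods = 12 * 12 = 144
  (1 + 0.007666666667)^144 = 3.00353373
  final_amount = 7058.33 * 3.00353373 = 21199.932256 -> 21199.93
  interest_earned = 21199.93 - 7058.33 = 14141.60
  -> final_amount = 21199.93
Step 2: clamp_value(value=21199.93, minimum=7058.33, maximum=14116.66)
  result = max(7058.33, min(14116.66, 21199.93)) = max(7058.33, 14116.66) = 14116.66
  was_clamped = (14116.66 != 21199.93) = true
  -> result = 14116.66
14116.66


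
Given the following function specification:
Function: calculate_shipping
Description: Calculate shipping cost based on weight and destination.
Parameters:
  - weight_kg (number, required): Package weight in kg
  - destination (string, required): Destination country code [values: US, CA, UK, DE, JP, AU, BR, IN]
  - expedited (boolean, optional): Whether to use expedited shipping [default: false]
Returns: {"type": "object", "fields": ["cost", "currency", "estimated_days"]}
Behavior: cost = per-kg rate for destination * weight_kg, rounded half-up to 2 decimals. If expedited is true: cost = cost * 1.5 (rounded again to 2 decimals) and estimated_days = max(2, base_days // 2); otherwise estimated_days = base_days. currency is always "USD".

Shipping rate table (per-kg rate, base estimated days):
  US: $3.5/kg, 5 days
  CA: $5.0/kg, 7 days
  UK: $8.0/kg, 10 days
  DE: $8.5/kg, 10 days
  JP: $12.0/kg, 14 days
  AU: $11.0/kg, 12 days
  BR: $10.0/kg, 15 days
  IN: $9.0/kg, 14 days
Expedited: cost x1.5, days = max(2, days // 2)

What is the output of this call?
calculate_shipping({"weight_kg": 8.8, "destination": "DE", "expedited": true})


Rate for DE: $8.5/kg, base 10 days
cost = 8.5 * 8.8 = 74.8 -> 74.80
expedited: cost = 74.80 * 1.5 = 112.2 -> 112.20; estimated_days = max(2, 10 // 2) = 5
Output:
{"cost": 112.2, "currency": "USD", "estimated_days": 5}


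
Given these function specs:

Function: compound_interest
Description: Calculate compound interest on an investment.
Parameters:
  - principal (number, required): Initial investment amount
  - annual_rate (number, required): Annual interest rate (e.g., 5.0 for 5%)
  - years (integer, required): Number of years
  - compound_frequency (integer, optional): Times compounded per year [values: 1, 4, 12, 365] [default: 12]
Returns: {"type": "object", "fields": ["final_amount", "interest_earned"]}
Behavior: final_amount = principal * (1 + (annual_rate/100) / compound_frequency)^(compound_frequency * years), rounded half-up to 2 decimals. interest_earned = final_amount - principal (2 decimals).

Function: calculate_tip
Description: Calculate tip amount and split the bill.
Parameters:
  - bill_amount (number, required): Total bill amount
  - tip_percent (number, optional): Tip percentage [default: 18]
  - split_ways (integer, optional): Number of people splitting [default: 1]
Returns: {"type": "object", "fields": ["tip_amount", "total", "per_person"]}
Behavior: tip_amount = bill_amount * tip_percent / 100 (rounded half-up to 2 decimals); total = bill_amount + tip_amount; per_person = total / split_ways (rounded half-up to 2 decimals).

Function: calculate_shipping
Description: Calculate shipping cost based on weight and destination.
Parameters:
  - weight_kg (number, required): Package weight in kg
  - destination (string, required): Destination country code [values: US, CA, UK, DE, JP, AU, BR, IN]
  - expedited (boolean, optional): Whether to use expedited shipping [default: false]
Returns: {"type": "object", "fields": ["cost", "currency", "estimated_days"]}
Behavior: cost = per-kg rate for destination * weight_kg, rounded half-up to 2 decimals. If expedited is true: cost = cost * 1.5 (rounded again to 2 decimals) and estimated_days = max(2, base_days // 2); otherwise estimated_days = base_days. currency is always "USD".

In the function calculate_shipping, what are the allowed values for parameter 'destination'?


The calculate_shipping spec declares:
  - destination (string, required): Destination country code [values: US, CA, UK, DE, JP, AU, BR, IN]
Allowed values:
US, CA, UK, DE, JP, AU, BR, IN


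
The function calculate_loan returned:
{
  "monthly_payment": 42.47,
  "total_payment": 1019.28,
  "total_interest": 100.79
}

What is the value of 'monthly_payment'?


42.47


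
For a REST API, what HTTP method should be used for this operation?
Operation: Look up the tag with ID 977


GET = read, POST = create, PUT = update/replace, DELETE = remove
This operation is a read.
GET


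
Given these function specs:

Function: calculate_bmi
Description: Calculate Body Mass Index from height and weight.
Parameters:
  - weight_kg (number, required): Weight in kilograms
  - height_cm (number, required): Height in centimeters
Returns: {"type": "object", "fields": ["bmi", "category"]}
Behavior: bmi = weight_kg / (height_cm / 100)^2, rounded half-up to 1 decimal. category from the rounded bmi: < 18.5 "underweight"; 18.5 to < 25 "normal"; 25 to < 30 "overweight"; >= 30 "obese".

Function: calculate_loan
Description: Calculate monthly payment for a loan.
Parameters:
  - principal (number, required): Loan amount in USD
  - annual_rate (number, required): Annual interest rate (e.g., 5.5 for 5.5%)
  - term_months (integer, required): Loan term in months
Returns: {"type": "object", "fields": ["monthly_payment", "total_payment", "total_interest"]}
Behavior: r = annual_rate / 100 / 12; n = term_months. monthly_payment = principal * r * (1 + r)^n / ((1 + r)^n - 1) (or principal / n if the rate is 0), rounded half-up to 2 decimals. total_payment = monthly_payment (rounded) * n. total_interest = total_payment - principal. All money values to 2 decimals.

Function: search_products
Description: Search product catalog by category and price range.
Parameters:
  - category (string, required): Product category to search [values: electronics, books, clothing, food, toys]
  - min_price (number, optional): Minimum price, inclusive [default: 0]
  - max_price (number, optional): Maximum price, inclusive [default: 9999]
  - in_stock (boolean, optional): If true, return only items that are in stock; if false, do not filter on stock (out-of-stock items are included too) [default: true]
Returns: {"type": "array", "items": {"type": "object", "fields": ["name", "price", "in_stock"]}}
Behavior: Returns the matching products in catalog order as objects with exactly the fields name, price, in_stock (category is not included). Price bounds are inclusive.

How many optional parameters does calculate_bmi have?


Parameters of calculate_bmi: weight_kg (required), height_cm (required)
Optional count:
0


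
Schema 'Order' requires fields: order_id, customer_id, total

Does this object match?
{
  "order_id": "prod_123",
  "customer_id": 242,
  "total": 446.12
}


Checking required fields... All present.
Valid - all required fields present


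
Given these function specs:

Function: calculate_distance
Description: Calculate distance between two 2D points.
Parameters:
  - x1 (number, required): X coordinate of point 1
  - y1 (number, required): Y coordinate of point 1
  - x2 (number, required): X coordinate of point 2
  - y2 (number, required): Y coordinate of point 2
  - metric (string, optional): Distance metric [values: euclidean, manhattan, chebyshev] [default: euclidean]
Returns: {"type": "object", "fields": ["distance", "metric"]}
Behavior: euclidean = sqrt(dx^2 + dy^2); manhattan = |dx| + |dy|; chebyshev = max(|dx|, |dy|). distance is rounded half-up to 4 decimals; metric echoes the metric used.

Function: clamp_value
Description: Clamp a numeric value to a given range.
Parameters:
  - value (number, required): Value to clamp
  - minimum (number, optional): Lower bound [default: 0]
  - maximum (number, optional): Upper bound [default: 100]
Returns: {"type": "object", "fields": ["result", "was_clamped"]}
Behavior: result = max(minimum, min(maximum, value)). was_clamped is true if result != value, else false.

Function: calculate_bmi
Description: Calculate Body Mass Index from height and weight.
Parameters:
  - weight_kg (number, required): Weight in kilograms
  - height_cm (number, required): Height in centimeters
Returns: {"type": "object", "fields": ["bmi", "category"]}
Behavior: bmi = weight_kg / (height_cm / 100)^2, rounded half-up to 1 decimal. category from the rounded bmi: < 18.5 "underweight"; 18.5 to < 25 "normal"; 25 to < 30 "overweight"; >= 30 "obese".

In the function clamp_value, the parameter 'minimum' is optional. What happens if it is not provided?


The clamp_value spec declares:
  - minimum (number, optional): Lower bound [default: 0]
It defaults to 0


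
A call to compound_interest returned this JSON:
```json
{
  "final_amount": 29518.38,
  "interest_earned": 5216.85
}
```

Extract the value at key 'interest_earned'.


5216.85


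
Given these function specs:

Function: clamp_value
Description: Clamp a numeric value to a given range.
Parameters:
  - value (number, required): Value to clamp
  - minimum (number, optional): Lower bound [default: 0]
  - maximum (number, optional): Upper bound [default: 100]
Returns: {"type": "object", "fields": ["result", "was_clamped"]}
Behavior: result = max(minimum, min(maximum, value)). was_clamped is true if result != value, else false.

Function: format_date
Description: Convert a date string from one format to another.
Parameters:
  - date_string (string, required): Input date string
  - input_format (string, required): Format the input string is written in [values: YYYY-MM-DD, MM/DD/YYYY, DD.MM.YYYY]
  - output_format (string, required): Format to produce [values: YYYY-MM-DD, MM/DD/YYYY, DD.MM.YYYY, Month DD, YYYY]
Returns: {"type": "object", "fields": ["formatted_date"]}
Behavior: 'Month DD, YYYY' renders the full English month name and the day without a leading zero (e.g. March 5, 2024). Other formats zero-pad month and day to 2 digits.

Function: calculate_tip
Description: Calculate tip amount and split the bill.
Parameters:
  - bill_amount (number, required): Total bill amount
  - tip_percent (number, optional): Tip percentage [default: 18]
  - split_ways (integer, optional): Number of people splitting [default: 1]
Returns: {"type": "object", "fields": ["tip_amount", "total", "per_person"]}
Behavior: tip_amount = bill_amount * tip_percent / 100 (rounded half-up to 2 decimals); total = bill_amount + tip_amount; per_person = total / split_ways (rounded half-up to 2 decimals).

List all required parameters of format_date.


Parameters of format_date and their required/optional flag:
  date_string: required
  input_format: required
  output_format: required
date_string, input_format, output_format


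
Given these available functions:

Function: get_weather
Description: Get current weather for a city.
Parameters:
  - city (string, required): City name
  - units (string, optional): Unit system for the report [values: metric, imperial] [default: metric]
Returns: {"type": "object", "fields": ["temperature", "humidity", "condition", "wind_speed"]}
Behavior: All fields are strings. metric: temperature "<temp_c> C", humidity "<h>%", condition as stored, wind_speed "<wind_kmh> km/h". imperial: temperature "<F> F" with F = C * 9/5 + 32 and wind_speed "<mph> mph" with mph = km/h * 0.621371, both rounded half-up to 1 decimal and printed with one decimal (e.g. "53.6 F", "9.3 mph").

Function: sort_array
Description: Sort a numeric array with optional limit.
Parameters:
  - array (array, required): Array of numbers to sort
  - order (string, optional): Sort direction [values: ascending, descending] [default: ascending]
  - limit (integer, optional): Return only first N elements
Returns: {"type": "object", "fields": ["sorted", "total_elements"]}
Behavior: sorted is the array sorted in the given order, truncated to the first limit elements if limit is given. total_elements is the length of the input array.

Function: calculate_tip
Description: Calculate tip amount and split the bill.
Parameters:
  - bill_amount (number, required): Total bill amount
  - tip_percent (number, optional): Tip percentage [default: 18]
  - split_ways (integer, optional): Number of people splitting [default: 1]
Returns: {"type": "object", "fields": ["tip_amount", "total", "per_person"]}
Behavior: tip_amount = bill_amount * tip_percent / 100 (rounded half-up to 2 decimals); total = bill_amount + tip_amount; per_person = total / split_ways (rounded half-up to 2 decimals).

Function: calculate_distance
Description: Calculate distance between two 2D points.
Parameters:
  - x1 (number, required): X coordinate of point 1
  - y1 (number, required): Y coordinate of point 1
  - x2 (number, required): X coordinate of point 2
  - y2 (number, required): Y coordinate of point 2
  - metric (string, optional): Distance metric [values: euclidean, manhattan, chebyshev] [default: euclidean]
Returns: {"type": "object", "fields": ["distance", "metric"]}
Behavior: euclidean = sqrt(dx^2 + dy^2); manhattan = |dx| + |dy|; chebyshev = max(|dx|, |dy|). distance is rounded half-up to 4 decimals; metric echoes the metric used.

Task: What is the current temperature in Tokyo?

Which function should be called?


The task needs a function whose description is: Get current weather for a city.
get_weather


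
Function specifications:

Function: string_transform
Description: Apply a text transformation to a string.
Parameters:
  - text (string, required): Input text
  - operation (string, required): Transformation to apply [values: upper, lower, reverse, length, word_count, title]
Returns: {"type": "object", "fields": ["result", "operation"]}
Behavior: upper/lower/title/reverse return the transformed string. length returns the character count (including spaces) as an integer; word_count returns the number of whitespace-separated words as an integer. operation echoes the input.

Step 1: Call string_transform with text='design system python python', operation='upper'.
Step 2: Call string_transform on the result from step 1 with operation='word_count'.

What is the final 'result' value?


Step 1: string_transform(text='design system python python', operation='upper')
  -> result = 'DESIGN SYSTEM PYTHON PYTHON'
Step 2: string_transform(text='DESIGN SYSTEM PYTHON PYTHON', operation='word_count')
  words: DESIGN, SYSTEM, PYTHON, PYTHON -> 4
  -> result = 4
4


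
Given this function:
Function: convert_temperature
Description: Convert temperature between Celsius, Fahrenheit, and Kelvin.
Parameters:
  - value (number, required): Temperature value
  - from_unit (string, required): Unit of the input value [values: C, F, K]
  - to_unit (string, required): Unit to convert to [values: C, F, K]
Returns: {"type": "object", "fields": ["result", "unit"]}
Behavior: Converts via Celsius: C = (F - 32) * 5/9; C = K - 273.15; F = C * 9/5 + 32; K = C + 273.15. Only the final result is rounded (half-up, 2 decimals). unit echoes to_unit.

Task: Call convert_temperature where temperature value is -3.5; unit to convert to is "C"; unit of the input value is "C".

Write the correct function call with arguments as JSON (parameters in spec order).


Mapping each described value to its parameter name:
  'Temperature value' -> value = -3.5
  'Unit to convert to' -> to_unit = "C"
  'Unit of the input value' -> from_unit = "C"
convert_temperature({"value": -3.5, "from_unit": "C", "to_unit": "C"})


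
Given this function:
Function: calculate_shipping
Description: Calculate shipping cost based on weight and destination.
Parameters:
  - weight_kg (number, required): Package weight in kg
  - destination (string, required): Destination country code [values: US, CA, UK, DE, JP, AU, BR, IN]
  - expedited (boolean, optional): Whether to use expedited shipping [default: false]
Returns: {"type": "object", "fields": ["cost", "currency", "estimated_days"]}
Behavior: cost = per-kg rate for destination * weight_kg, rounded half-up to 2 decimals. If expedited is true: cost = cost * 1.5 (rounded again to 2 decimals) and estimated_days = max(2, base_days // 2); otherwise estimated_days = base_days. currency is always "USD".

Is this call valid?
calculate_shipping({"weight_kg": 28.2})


Checking required parameters...
Missing required parameter: destination
Invalid - missing required parameter 'destination'


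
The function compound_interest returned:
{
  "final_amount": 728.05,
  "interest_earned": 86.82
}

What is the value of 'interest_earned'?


86.82


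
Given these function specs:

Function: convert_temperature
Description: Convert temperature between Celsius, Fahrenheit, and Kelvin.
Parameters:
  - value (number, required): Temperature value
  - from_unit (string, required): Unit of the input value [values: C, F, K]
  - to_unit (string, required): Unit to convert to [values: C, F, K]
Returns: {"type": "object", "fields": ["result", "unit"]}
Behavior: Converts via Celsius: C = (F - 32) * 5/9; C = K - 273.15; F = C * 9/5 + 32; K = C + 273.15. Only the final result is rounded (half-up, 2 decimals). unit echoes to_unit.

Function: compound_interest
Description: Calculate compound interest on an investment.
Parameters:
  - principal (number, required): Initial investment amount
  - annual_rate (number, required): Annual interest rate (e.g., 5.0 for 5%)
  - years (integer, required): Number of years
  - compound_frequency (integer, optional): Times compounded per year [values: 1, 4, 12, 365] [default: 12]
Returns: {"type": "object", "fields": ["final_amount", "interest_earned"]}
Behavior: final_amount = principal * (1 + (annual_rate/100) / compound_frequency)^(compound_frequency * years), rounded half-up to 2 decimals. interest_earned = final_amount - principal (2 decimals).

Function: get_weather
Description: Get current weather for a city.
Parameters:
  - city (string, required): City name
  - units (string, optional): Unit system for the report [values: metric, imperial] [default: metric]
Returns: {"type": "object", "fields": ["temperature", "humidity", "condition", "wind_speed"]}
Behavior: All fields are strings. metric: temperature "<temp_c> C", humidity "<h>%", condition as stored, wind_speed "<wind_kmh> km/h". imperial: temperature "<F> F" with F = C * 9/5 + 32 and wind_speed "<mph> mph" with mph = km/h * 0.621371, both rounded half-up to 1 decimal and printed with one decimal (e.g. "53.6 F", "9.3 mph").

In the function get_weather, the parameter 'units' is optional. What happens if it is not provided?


The get_weather spec declares:
  - units (string, optional): Unit system for the report [values: metric, imperial] [default: metric]
It defaults to metric


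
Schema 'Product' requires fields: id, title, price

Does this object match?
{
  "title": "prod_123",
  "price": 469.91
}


Checking required fields...
Missing: id
Invalid - missing required field 'id'


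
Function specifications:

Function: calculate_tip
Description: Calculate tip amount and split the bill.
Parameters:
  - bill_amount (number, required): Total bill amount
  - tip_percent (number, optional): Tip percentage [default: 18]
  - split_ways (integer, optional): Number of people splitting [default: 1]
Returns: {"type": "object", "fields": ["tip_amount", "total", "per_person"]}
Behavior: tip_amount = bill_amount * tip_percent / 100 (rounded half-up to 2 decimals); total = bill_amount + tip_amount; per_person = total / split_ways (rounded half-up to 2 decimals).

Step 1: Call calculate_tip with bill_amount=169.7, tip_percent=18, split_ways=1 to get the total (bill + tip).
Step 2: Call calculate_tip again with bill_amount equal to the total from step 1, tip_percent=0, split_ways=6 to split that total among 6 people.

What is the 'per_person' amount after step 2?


Step 1: calculate_tip(bill_amount=169.7, tip_percent=18, split_ways=1)
  tip_amount = 169.7 * 18/100 = 30.546 -> 30.55
  total = 169.7 + 30.55 = 200.25
  per_person = 200.25 / 1 = 200.25 -> 200.25
  -> total = 200.25
Step 2: calculate_tip(bill_amount=200.25, tip_percent=0, split_ways=6)
  tip_amount = 200.25 * 0/100 = 0 -> 0.00
  total = 200.25 + 0.00 = 200.25
  per_person = 200.25 / 6 = 33.375 -> 33.38
  -> per_person = 33.38
$33.38


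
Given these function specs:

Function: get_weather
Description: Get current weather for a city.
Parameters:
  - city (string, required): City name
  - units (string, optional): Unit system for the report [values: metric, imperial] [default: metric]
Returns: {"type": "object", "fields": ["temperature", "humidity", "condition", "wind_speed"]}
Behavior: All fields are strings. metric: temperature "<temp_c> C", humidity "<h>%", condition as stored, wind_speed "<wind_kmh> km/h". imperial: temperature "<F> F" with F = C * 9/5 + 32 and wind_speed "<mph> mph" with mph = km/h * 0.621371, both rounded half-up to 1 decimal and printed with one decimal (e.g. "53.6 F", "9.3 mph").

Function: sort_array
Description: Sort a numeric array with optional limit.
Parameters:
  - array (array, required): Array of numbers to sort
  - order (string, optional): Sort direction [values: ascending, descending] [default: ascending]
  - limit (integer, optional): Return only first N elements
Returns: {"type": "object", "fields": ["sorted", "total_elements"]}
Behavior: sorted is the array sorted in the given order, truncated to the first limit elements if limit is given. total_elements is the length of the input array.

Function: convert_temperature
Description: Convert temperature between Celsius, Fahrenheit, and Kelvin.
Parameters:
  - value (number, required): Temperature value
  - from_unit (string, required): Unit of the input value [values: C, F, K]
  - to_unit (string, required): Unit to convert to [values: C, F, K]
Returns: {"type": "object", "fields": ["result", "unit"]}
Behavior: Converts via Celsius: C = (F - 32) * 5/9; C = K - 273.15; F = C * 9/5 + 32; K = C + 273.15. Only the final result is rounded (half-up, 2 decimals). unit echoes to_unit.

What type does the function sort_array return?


The sort_array spec declares Returns: {"type": "object", "fields": ["sorted", "total_elements"]}
Type:
object


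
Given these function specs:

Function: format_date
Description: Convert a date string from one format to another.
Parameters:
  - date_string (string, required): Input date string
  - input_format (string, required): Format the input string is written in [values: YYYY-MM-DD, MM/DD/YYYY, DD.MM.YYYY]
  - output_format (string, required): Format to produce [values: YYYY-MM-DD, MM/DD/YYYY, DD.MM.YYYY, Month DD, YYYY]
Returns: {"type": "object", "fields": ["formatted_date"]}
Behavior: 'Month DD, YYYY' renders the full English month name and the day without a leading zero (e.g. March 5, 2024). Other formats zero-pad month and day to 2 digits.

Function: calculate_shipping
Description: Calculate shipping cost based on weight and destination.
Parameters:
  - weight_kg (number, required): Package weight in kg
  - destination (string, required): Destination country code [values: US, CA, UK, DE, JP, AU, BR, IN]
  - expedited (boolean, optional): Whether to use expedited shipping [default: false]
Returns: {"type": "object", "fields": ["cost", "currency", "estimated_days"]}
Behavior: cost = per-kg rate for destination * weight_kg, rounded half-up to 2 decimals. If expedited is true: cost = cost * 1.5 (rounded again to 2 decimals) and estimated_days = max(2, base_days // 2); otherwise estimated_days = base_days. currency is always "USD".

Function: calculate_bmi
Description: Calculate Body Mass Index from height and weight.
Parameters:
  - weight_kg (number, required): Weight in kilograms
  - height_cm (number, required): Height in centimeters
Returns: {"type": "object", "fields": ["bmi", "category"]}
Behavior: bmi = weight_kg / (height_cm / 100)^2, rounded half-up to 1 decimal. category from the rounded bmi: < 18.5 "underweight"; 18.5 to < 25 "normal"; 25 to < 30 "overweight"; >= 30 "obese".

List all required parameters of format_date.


Parameters of format_date and their required/optional flag:
  date_string: required
  input_format: required
  output_format: required
date_string, input_format, output_format


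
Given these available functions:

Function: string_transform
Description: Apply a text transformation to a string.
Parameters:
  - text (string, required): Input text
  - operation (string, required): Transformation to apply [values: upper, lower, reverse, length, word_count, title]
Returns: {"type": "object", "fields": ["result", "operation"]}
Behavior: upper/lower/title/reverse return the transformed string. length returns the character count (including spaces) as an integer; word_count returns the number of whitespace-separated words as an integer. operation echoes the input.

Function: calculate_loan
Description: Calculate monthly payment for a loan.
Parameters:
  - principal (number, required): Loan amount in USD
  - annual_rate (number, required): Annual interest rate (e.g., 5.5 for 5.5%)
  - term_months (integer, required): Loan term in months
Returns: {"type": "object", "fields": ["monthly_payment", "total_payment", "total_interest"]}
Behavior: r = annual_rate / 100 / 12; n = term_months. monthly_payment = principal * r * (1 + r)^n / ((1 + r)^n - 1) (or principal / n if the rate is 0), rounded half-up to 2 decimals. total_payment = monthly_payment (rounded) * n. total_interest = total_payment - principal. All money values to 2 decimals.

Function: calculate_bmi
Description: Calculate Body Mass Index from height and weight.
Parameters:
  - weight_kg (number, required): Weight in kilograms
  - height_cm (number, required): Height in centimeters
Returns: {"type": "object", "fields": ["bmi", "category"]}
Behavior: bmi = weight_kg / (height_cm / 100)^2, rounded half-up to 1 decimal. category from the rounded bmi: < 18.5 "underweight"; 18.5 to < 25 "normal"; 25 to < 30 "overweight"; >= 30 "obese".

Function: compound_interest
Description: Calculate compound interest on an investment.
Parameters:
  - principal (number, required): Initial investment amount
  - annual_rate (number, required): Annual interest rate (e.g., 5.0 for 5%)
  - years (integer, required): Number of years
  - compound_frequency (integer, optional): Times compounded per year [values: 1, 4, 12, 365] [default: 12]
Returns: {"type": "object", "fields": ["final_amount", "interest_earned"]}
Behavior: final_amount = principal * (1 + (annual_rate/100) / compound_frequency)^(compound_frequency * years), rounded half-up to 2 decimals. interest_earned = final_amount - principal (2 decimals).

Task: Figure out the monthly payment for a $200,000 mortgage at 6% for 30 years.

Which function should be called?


The task needs a function whose description is: Calculate monthly payment for a loan.
calculate_loan


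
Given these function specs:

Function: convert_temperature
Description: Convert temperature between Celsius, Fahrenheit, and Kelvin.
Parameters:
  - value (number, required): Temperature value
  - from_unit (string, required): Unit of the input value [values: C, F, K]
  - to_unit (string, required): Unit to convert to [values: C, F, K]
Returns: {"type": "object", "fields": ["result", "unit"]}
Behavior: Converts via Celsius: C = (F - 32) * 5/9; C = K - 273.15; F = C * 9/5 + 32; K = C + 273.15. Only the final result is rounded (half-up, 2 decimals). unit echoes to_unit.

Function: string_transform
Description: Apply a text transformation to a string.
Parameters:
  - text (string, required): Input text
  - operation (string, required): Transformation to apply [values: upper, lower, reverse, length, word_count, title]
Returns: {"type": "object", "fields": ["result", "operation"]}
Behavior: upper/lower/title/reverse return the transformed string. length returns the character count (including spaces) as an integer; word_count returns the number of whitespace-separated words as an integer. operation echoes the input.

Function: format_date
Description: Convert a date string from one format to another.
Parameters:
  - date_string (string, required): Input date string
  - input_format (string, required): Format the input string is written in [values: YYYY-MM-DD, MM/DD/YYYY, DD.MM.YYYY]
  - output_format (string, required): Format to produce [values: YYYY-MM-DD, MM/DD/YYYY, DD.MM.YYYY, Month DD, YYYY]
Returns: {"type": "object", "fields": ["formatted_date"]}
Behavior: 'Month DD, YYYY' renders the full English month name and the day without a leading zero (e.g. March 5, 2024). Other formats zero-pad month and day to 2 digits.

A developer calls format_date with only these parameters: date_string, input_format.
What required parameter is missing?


Required parameters: date_string, input_format, output_format
Provided: date_string, input_format
Missing: output_format
output_format


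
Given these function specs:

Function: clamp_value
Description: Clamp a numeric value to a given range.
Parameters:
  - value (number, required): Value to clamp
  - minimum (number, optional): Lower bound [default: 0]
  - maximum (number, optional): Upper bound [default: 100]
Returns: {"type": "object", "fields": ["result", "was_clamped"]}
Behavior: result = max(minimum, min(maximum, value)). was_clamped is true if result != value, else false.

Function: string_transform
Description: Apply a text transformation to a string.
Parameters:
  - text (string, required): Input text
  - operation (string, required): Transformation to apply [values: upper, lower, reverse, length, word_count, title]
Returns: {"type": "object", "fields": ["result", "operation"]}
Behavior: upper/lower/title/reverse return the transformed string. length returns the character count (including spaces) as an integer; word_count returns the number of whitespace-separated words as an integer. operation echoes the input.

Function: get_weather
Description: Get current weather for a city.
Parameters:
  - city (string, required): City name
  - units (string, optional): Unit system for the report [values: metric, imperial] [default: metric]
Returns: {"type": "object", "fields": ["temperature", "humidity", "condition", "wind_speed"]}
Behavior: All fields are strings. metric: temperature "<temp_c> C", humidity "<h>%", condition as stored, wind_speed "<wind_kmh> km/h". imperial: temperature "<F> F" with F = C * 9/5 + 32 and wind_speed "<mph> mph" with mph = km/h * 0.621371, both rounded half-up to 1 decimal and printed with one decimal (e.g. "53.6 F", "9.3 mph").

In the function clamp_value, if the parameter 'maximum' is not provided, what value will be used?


The clamp_value spec declares:
  - maximum (number, optional): Upper bound [default: 100]
Default:
100
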